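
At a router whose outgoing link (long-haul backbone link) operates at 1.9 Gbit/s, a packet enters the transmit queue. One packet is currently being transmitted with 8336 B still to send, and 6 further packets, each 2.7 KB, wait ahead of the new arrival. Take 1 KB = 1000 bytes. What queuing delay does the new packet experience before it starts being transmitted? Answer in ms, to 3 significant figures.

Each queued packet: L/R = 21600/1900000000 = 0.0113684 ms.
6 queued → 0.0682105 ms.
Plus remaining 66688 bits of current packet: 0.0350989 ms.
Queuing delay = 0.103 ms.

0.103 ms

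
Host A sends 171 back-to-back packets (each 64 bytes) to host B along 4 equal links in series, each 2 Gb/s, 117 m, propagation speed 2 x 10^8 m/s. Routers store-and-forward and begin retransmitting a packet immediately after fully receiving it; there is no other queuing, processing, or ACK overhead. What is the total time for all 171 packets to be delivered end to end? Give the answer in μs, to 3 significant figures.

Per-hop transmission t_tx = L/R = 512/2000000000 = 0.256 μs.
Per-hop propagation t_prop = 117/200000000 = 0.585 μs.
Pipeline fill: first packet needs 4·t_tx to clear all hops; remaining 170 packets each add one t_tx.
Total = (4+171-1)·t_tx + 4·t_prop = 174·0.256 + 4·0.585 = 46.9 μs.

46.9 μs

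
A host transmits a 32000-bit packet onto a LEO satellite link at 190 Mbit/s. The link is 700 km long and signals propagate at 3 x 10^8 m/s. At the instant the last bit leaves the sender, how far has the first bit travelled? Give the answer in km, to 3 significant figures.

t_tx = L/R = 32000/190000000 = 0.000168421 s.
Distance = s × t_tx = 300000000 × 0.000168421 = 50.5 km.

50.5 km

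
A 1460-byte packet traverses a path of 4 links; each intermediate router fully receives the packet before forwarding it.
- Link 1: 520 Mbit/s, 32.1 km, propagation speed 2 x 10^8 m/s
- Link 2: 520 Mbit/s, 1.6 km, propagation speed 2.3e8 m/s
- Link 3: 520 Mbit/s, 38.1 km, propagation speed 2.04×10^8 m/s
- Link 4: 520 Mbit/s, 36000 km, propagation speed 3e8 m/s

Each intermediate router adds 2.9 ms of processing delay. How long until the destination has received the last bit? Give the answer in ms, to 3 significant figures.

129 ms

L = 1460 × 8 = 11680 bits.
Transmission delay per hop = L/R = 11680/520000000 = 0.0224615 ms; 4 hops → 0.0898462 ms.
Propagation delays (d/s per hop): 0.1605, 0.00695652, 0.186765, 120 ms; sum = 120.354 ms.
Processing at 3 router(s): 3 × 2.9 ms = 8.7 ms.
End-to-end = 129 ms.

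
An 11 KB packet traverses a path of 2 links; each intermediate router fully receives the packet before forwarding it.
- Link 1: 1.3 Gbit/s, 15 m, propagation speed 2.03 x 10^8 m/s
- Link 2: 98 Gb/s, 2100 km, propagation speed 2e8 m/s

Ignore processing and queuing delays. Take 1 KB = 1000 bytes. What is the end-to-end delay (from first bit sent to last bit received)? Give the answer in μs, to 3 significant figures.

10600 μs

L = 88000 bits.
Transmission delays (L/R per hop): 67.6923, 0.897959 μs; sum = 68.5903 μs.
Propagation delays (d/s per hop): 0.0738916, 10500 μs; sum = 10500.1 μs.
End-to-end = 10600 μs.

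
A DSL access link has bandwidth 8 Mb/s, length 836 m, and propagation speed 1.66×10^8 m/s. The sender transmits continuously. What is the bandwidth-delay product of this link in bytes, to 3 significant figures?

Propagation delay = 836 / 166000000 = 5.03614e-06 s.
BDP = R × t_prop = 8000000 × 5.03614e-06 = 40.2892 bits.
In bytes: 40.2892/8 = 5.04 bytes.

5.04 bytes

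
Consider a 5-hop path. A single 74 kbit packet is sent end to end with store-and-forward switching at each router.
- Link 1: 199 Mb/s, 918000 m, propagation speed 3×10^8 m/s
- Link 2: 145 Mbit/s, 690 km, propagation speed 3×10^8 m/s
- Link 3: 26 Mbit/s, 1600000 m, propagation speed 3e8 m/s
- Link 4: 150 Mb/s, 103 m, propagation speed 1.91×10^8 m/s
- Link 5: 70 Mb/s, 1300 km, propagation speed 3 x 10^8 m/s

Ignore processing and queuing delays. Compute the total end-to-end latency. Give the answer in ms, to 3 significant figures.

20.3 ms

L = 74000 bits.
Transmission delays (L/R per hop): 0.371859, 0.510345, 2.84615, 0.493333, 1.05714 ms; sum = 5.27883 ms.
Propagation delays (d/s per hop): 3.06, 2.3, 5.33333, 0.000539267, 4.33333 ms; sum = 15.0272 ms.
End-to-end = 20.3 ms.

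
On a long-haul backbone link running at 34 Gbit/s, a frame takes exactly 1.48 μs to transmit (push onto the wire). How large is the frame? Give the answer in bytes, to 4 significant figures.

L = R × t_tx = 34000000000 b/s × 1.48e-06 s = 50320 bits.
In bytes: 50320 / 8 = 6290 bytes.

6290 bytes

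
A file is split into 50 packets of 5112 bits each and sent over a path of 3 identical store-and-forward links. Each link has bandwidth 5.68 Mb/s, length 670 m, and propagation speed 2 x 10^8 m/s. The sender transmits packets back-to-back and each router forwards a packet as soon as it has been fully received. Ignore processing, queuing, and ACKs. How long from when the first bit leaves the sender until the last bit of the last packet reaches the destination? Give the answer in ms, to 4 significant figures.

46.81 ms

Per-hop transmission t_tx = L/R = 5112/5680000 = 0.9 ms.
Per-hop propagation t_prop = 670/200000000 = 0.00335 ms.
Pipeline fill: first packet needs 3·t_tx to clear all hops; remaining 49 packets each add one t_tx.
Total = (3+50-1)·t_tx + 3·t_prop = 52·0.9 + 3·0.00335 = 46.81 ms.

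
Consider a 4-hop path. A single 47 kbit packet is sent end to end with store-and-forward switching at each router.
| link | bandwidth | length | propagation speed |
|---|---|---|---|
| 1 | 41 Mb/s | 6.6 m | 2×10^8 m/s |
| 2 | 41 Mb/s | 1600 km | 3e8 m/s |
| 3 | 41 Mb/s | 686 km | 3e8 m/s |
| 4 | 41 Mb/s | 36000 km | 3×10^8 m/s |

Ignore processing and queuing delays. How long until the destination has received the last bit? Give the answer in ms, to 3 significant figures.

L = 47000 bits.
Transmission delay per hop = L/R = 47000/41000000 = 1.14634 ms; 4 hops → 4.58537 ms.
Propagation delays (d/s per hop): 3.3e-05, 5.33333, 2.28667, 120 ms; sum = 127.62 ms.
End-to-end = 132 ms.

132 ms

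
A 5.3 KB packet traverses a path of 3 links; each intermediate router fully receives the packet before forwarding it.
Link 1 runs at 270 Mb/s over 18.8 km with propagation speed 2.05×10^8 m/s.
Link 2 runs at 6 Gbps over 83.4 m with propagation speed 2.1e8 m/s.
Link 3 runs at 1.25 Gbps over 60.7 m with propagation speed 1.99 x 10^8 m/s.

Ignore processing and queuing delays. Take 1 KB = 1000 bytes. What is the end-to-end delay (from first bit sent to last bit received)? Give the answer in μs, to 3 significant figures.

L = 42400 bits.
Transmission delays (L/R per hop): 157.037, 7.06667, 33.92 μs; sum = 198.024 μs.
Propagation delays (d/s per hop): 91.7073, 0.397143, 0.305025 μs; sum = 92.4095 μs.
End-to-end = 290 μs.

290 μs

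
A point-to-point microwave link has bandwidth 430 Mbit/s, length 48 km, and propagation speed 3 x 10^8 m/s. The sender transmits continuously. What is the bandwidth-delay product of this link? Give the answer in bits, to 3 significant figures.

Propagation delay = 48000 / 300000000 = 0.00016 s.
BDP = R × t_prop = 430000000 × 0.00016 = 68800 bits.

68800 bits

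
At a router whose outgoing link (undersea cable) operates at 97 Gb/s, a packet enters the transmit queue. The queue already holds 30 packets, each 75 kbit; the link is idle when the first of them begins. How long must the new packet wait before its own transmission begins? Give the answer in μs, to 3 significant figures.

23.2 μs

Each queued packet: L/R = 75000/97000000000 = 0.773196 μs.
30 queued → 23.1959 μs.
Queuing delay = 23.2 μs.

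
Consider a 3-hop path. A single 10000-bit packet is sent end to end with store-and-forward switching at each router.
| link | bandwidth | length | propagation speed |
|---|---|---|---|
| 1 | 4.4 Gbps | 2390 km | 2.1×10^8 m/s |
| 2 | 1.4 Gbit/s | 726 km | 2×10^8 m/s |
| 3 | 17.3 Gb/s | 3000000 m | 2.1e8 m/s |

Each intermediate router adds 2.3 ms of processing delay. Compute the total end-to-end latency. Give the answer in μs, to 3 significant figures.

33900 μs

Transmission delays (L/R per hop): 2.27273, 7.14286, 0.578035 μs; sum = 9.99362 μs.
Propagation delays (d/s per hop): 11381, 3630, 14285.7 μs; sum = 29296.7 μs.
Processing at 2 router(s): 2 × 2.3 ms = 4600 μs.
End-to-end = 33900 μs.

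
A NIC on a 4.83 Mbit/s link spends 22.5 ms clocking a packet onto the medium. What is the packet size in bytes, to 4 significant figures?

L = R × t_tx = 4830000 b/s × 0.0225 s = 108675 bits.
In bytes: 108675 / 8 = 13580 bytes.

13580 bytes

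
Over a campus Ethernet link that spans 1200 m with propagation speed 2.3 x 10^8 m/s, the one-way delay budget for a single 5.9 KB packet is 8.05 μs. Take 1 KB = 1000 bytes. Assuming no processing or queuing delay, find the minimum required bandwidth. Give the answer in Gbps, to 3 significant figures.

L = 47200 bits.
Propagation delay = 1200 / 2.3e+08 = 5.21739 μs.
Transmission budget = 8.05 − 5.21739 = 2.83261 μs.
R ≥ L / t_tx = 47200 bits / 2.83261e-06 s = 16.7 Gbps.

16.7 Gbps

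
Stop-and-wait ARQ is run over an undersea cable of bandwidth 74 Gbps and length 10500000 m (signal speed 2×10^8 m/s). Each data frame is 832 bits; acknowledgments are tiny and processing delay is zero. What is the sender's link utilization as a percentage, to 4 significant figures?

0.00001071 %

t_tx = L/R = 832/74000000000 = 1.12432e-08 s.
t_prop = 10500000/200000000 = 0.0525 s; RTT = 0.105 s.
Cycle = t_tx + RTT = 0.105 s.
Utilization = t_tx / cycle = 1.12432e-08/0.105 = 0.00001071 %.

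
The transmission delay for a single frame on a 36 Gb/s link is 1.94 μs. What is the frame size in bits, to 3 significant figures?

L = R × t_tx = 36000000000 b/s × 1.94e-06 s = 69840 bits.

69800 bits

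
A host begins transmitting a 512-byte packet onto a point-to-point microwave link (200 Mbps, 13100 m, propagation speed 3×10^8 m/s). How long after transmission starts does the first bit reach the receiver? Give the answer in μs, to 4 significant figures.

First bit experiences only propagation delay: d/s = 13100/300000000 = 43.67 μs.

43.67 μs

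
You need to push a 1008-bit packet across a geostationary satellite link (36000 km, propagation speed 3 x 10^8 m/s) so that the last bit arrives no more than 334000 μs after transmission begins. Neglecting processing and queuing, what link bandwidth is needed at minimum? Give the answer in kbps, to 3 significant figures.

4.71 kbps

Propagation delay = 36000000 / 300000000 = 120000 μs.
Transmission budget = 334000 − 120000 = 214000 μs.
R ≥ L / t_tx = 1008 bits / 0.214 s = 4.71 kbps.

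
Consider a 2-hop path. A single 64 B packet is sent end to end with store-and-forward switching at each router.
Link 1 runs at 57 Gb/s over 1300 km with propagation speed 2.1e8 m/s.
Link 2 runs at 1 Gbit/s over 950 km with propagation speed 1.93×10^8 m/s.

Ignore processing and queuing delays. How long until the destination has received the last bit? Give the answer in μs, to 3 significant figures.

11100 μs

L = 64 × 8 = 512 bits.
Transmission delays (L/R per hop): 0.00898246, 0.512 μs; sum = 0.520982 μs.
Propagation delays (d/s per hop): 6190.48, 4922.28 μs; sum = 11112.8 μs.
End-to-end = 11100 μs.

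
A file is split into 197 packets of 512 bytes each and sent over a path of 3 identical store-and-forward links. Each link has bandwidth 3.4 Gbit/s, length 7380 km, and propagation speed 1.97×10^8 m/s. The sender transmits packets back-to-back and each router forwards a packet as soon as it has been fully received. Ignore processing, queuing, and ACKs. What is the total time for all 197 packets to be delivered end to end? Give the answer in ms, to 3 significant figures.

113 ms

Per-hop transmission t_tx = L/R = 4096/3400000000 = 0.00120471 ms.
Per-hop propagation t_prop = 7380000/197000000 = 37.4619 ms.
Pipeline fill: first packet needs 3·t_tx to clear all hops; remaining 196 packets each add one t_tx.
Total = (3+197-1)·t_tx + 3·t_prop = 199·0.00120471 + 3·37.4619 = 113 ms.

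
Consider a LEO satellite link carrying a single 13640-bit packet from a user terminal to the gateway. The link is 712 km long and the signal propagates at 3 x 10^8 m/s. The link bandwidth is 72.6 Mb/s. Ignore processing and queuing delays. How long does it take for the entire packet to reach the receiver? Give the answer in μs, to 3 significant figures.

2560 μs

Transmission delay = L/R = 13640 / 72600000 = 187.879 μs.
Propagation delay = d/s = 712000 m / 300000000 m/s = 2373.33 μs.
Total = 2560 μs.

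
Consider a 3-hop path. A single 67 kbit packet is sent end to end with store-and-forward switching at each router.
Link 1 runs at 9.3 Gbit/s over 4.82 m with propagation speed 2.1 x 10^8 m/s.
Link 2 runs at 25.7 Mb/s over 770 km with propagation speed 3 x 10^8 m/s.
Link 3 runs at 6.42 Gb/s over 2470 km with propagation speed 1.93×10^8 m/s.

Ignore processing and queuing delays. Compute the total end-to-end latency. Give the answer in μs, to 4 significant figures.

17990 μs

L = 67000 bits.
Transmission delays (L/R per hop): 7.2043, 2607, 10.4361 μs; sum = 2624.64 μs.
Propagation delays (d/s per hop): 0.0229524, 2566.67, 12797.9 μs; sum = 15364.6 μs.
End-to-end = 17990 μs.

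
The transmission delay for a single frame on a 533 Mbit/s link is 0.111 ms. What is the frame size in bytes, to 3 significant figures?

L = R × t_tx = 533000000 b/s × 0.000111 s = 59163 bits.
In bytes: 59163 / 8 = 7400 bytes.

7400 bytes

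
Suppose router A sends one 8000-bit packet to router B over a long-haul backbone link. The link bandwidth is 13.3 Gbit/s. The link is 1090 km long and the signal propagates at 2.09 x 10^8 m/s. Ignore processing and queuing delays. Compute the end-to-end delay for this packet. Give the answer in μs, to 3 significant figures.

5220 μs

Transmission delay = L/R = 8000 / 13300000000 = 0.601504 μs.
Propagation delay = d/s = 1090000 m / 209000000 m/s = 5215.31 μs.
Total = 5220 μs.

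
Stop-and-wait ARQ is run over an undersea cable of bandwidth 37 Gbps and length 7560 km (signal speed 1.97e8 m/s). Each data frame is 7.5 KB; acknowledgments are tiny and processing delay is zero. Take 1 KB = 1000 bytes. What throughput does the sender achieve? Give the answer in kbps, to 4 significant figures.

t_tx = L/R = 60000/37000000000 = 1.62162e-06 s.
t_prop = 7560000/197000000 = 0.0383756 s; RTT = 0.0767513 s.
Cycle = t_tx + RTT = 0.0767529 s.
Throughput = L / cycle = 60000 / 0.0767529 = 781.7 kbps.

781.7 kbps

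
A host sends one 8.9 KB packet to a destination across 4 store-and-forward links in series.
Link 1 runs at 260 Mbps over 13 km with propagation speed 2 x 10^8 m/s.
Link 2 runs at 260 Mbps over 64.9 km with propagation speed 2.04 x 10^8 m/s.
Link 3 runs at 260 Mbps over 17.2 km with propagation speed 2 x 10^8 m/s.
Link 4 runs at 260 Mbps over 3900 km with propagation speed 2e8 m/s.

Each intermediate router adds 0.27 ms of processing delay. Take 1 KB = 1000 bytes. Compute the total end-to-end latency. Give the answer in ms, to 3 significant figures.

L = 71200 bits.
Transmission delay per hop = L/R = 71200/260000000 = 0.273846 ms; 4 hops → 1.09538 ms.
Propagation delays (d/s per hop): 0.065, 0.318137, 0.086, 19.5 ms; sum = 19.9691 ms.
Processing at 3 router(s): 3 × 0.27 ms = 0.81 ms.
End-to-end = 21.9 ms.

21.9 ms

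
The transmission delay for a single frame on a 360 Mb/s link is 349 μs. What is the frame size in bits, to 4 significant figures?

L = R × t_tx = 360000000 b/s × 0.000349 s = 125640 bits.

125600 bits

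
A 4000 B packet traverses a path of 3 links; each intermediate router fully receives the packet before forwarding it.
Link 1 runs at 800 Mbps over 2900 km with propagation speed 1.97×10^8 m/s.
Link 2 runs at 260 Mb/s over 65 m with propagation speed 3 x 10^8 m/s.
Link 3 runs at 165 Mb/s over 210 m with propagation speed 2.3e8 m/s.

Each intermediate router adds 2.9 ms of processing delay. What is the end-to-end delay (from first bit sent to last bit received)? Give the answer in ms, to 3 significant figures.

L = 4000 × 8 = 32000 bits.
Transmission delays (L/R per hop): 0.04, 0.123077, 0.193939 ms; sum = 0.357016 ms.
Propagation delays (d/s per hop): 14.7208, 0.000216667, 0.000913043 ms; sum = 14.7219 ms.
Processing at 2 router(s): 2 × 2.9 ms = 5.8 ms.
End-to-end = 20.9 ms.

20.9 ms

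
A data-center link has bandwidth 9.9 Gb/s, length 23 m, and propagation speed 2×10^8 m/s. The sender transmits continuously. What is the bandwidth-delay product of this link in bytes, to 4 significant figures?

Propagation delay = 23 / 200000000 = 1.15e-07 s.
BDP = R × t_prop = 9900000000 × 1.15e-07 = 1138.5 bits.
In bytes: 1138.5/8 = 142.3 bytes.

142.3 bytes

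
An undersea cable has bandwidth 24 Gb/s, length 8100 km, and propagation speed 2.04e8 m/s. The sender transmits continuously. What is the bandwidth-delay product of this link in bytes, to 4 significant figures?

119100000 bytes

Propagation delay = 8100000 / 204000000 = 0.0397059 s.
BDP = R × t_prop = 24000000000 × 0.0397059 = 952941000 bits.
In bytes: 952941000/8 = 119100000 bytes.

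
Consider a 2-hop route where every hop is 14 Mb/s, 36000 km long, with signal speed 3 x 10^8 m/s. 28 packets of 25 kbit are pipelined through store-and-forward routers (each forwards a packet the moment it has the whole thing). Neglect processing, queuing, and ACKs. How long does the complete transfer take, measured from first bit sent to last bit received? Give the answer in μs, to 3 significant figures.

Per-hop transmission t_tx = L/R = 25000/14000000 = 1785.71 μs.
Per-hop propagation t_prop = 36000000/300000000 = 120000 μs.
Pipeline fill: first packet needs 2·t_tx to clear all hops; remaining 27 packets each add one t_tx.
Total = (2+28-1)·t_tx + 2·t_prop = 29·1785.71 + 2·120000 = 292000 μs.

292000 μs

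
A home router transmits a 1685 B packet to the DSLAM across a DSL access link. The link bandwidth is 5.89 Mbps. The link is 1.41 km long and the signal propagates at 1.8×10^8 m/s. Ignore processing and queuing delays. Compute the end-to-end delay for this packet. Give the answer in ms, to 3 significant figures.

L = 1685 × 8 = 13480 bits.
Transmission delay = L/R = 13480 / 5890000 = 2.28862 ms.
Propagation delay = d/s = 1410 m / 180000000 m/s = 0.00783333 ms.
Total = 2.30 ms.

2.30 ms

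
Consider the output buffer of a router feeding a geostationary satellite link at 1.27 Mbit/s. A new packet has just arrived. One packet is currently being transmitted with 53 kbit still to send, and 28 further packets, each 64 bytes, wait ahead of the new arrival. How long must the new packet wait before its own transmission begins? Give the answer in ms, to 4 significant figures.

Each queued packet: L/R = 512/1270000 = 0.40315 ms.
28 queued → 11.2882 ms.
Plus remaining 53000 bits of current packet: 41.7323 ms.
Queuing delay = 53.02 ms.

53.02 ms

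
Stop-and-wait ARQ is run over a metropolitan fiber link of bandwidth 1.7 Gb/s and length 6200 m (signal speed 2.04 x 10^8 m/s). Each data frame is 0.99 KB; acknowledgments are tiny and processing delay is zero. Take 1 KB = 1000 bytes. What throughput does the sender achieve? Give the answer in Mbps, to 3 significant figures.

t_tx = L/R = 7920/1700000000 = 4.65882e-06 s.
t_prop = 6200/204000000 = 3.03922e-05 s; RTT = 6.07843e-05 s.
Cycle = t_tx + RTT = 6.54431e-05 s.
Throughput = L / cycle = 7920 / 6.54431e-05 = 121 Mbps.

121 Mbps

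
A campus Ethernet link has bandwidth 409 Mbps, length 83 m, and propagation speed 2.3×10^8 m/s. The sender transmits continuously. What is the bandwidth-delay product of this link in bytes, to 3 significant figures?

18.4 bytes

Propagation delay = 83 / 2.3e+08 = 3.6087e-07 s.
BDP = R × t_prop = 409000000 × 3.6087e-07 = 147.596 bits.
In bytes: 147.596/8 = 18.4 bytes.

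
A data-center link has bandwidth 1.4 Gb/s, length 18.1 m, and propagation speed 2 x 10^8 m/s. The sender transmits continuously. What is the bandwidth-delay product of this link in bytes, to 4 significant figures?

15.84 bytes

Propagation delay = 18.1 / 200000000 = 9.05e-08 s.
BDP = R × t_prop = 1400000000 × 9.05e-08 = 126.7 bits.
In bytes: 126.7/8 = 15.84 bytes.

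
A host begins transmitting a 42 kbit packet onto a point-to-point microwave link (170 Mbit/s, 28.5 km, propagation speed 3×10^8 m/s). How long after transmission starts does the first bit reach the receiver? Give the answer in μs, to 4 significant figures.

First bit experiences only propagation delay: d/s = 28500/300000000 = 95.00 μs.

95.00 μs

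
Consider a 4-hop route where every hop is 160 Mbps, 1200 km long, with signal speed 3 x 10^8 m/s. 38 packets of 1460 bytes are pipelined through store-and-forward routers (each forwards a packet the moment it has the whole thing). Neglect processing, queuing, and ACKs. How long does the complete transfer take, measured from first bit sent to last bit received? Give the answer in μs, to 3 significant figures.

Per-hop transmission t_tx = L/R = 11680/160000000 = 73 μs.
Per-hop propagation t_prop = 1200000/300000000 = 4000 μs.
Pipeline fill: first packet needs 4·t_tx to clear all hops; remaining 37 packets each add one t_tx.
Total = (4+38-1)·t_tx + 4·t_prop = 41·73 + 4·4000 = 19000 μs.

19000 μs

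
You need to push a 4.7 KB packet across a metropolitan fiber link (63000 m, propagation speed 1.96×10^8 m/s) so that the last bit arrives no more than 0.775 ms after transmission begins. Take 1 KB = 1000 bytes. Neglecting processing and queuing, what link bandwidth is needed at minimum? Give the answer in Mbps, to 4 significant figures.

L = 37600 bits.
Propagation delay = 63000 / 196000000 = 0.321429 ms.
Transmission budget = 0.775 − 0.321429 = 0.453571 ms.
R ≥ L / t_tx = 37600 bits / 0.000453571 s = 82.90 Mbps.

82.90 Mbps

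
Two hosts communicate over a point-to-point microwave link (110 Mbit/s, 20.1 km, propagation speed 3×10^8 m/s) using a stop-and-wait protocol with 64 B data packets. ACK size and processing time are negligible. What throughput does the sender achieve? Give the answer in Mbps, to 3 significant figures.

t_tx = L/R = 512/110000000 = 4.65455e-06 s.
t_prop = 20100/300000000 = 6.7e-05 s; RTT = 0.000134 s.
Cycle = t_tx + RTT = 0.000138655 s.
Throughput = L / cycle = 512 / 0.000138655 = 3.69 Mbps.

3.69 Mbps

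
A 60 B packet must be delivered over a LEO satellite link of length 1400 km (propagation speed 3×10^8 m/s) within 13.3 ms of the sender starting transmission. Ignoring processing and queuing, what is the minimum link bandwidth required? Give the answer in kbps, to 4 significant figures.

55.60 kbps

L = 480 bits.
Propagation delay = 1400000 / 300000000 = 4.66667 ms.
Transmission budget = 13.3 − 4.66667 = 8.63333 ms.
R ≥ L / t_tx = 480 bits / 0.00863333 s = 55.60 kbps.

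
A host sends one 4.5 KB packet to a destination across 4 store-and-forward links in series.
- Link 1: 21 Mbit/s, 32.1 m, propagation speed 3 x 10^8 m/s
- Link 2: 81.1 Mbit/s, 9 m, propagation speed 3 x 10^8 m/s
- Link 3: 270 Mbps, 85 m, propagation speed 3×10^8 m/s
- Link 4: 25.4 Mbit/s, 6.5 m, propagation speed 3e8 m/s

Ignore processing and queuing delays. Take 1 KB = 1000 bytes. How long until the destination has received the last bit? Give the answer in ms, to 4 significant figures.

3.709 ms

L = 36000 bits.
Transmission delays (L/R per hop): 1.71429, 0.443896, 0.133333, 1.41732 ms; sum = 3.70884 ms.
Propagation delays (d/s per hop): 0.000107, 3e-05, 0.000283333, 2.16667e-05 ms; sum = 0.000442 ms.
End-to-end = 3.709 ms.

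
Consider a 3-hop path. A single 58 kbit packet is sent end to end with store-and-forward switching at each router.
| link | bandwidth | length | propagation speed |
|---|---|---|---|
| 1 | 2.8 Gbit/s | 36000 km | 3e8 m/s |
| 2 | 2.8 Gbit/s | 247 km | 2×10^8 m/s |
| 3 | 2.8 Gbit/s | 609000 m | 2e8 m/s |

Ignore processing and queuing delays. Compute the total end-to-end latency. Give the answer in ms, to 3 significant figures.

L = 58000 bits.
Transmission delay per hop = L/R = 58000/2800000000 = 0.0207143 ms; 3 hops → 0.0621429 ms.
Propagation delays (d/s per hop): 120, 1.235, 3.045 ms; sum = 124.28 ms.
End-to-end = 124 ms.

124 ms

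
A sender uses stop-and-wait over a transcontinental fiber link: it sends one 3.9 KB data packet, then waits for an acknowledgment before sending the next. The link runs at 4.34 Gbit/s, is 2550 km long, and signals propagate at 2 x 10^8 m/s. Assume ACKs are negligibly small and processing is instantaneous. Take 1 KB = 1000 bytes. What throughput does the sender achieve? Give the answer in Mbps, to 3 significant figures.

1.22 Mbps

t_tx = L/R = 31200/4340000000 = 7.18894e-06 s.
t_prop = 2550000/200000000 = 0.01275 s; RTT = 0.0255 s.
Cycle = t_tx + RTT = 0.0255072 s.
Throughput = L / cycle = 31200 / 0.0255072 = 1.22 Mbps.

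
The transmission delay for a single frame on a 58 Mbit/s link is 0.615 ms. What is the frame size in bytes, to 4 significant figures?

4459 bytes

L = R × t_tx = 58000000 b/s × 0.000615 s = 35670 bits.
In bytes: 35670 / 8 = 4459 bytes.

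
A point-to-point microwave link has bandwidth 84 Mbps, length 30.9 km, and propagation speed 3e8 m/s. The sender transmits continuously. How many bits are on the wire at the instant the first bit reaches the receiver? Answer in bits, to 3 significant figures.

Propagation delay = 30900 / 300000000 = 0.000103 s.
BDP = R × t_prop = 84000000 × 0.000103 = 8652 bits.

8650 bits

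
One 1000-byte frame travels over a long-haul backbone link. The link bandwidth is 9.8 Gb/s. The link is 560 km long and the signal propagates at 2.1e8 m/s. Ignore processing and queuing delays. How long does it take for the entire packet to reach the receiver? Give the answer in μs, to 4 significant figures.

2667 μs

L = 1000 × 8 = 8000 bits.
Transmission delay = L/R = 8000 / 9800000000 = 0.816327 μs.
Propagation delay = d/s = 560000 m / 210000000 m/s = 2666.67 μs.
Total = 2667 μs.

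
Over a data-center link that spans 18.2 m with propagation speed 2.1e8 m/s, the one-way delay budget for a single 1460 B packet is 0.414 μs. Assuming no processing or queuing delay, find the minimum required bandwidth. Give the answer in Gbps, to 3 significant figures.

L = 11680 bits.
Propagation delay = 18.2 / 210000000 = 0.0866667 μs.
Transmission budget = 0.414 − 0.0866667 = 0.327333 μs.
R ≥ L / t_tx = 11680 bits / 3.27333e-07 s = 35.7 Gbps.

35.7 Gbps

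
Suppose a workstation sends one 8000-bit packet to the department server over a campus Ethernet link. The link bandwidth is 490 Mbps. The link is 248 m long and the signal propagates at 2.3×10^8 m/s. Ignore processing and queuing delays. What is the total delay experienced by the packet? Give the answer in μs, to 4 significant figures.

Transmission delay = L/R = 8000 / 490000000 = 16.3265 μs.
Propagation delay = d/s = 248 m / 2.3e+08 m/s = 1.07826 μs.
Total = 17.40 μs.

17.40 μs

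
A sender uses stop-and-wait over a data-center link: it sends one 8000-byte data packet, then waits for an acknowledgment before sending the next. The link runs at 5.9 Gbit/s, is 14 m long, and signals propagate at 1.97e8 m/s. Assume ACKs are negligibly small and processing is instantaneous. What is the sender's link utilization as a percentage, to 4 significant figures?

t_tx = L/R = 64000/5900000000 = 1.08475e-05 s.
t_prop = 14/197000000 = 7.1066e-08 s; RTT = 1.42132e-07 s.
Cycle = t_tx + RTT = 1.09896e-05 s.
Utilization = t_tx / cycle = 1.08475e-05/1.09896e-05 = 98.71 %.

98.71 %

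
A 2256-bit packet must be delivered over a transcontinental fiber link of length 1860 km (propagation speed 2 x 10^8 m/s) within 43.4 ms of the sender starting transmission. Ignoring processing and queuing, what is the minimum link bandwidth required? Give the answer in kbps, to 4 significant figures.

Propagation delay = 1860000 / 200000000 = 9.3 ms.
Transmission budget = 43.4 − 9.3 = 34.1 ms.
R ≥ L / t_tx = 2256 bits / 0.0341 s = 66.16 kbps.

66.16 kbps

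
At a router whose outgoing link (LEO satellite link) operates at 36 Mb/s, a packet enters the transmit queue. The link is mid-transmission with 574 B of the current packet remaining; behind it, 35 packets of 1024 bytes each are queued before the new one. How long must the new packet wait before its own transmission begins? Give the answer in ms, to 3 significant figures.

8.09 ms

Each queued packet: L/R = 8192/36000000 = 0.227556 ms.
35 queued → 7.96444 ms.
Plus remaining 4592 bits of current packet: 0.127556 ms.
Queuing delay = 8.09 ms.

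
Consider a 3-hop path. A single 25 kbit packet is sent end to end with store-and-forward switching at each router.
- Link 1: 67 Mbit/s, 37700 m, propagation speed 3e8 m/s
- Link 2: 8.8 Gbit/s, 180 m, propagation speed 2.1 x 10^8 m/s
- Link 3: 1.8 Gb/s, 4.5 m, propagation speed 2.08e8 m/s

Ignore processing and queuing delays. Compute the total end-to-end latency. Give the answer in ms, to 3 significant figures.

L = 25000 bits.
Transmission delays (L/R per hop): 0.373134, 0.00284091, 0.0138889 ms; sum = 0.389864 ms.
Propagation delays (d/s per hop): 0.125667, 0.000857143, 2.16346e-05 ms; sum = 0.126545 ms.
End-to-end = 0.516 ms.

0.516 ms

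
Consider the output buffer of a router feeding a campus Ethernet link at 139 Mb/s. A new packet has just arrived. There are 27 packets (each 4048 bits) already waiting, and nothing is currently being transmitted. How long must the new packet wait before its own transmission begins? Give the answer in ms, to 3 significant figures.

0.786 ms

Each queued packet: L/R = 4048/139000000 = 0.0291223 ms.
27 queued → 0.786302 ms.
Queuing delay = 0.786 ms.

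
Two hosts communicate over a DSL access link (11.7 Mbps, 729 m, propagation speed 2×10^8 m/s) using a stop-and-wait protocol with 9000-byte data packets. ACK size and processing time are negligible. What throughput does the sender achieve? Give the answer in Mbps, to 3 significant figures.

11.7 Mbps

t_tx = L/R = 72000/11700000 = 0.00615385 s.
t_prop = 729/200000000 = 3.645e-06 s; RTT = 7.29e-06 s.
Cycle = t_tx + RTT = 0.00616114 s.
Throughput = L / cycle = 72000 / 0.00616114 = 11.7 Mbps.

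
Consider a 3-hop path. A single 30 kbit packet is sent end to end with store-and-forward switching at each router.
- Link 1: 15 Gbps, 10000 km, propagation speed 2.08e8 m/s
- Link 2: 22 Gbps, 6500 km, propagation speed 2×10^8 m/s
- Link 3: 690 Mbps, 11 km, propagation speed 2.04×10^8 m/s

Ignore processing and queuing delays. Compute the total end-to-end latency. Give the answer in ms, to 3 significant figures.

80.7 ms

L = 30000 bits.
Transmission delays (L/R per hop): 0.002, 0.00136364, 0.0434783 ms; sum = 0.0468419 ms.
Propagation delays (d/s per hop): 48.0769, 32.5, 0.0539216 ms; sum = 80.6308 ms.
End-to-end = 80.7 ms.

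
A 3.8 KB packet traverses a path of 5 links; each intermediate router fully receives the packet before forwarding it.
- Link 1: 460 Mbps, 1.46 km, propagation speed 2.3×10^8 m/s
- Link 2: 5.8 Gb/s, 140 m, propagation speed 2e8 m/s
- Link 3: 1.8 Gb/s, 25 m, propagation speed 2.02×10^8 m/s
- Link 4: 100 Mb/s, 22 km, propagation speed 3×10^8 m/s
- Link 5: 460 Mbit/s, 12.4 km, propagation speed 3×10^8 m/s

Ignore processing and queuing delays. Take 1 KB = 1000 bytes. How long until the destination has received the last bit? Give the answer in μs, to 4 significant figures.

580.1 μs

L = 30400 bits.
Transmission delays (L/R per hop): 66.087, 5.24138, 16.8889, 304, 66.087 μs; sum = 458.304 μs.
Propagation delays (d/s per hop): 6.34783, 0.7, 0.123762, 73.3333, 41.3333 μs; sum = 121.838 μs.
End-to-end = 580.1 μs.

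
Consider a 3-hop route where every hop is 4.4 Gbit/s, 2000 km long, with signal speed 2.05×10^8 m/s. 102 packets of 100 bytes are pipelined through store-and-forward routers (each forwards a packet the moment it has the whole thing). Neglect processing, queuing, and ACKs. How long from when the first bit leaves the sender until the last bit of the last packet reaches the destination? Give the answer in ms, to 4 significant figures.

Per-hop transmission t_tx = L/R = 800/4400000000 = 0.000181818 ms.
Per-hop propagation t_prop = 2000000/2.05e+08 = 9.7561 ms.
Pipeline fill: first packet needs 3·t_tx to clear all hops; remaining 101 packets each add one t_tx.
Total = (3+102-1)·t_tx + 3·t_prop = 104·0.000181818 + 3·9.7561 = 29.29 ms.

29.29 ms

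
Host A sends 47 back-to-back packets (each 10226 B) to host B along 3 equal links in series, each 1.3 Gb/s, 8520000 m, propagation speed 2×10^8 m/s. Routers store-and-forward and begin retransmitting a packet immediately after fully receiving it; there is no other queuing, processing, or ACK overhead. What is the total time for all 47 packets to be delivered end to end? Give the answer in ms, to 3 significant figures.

131 ms

Per-hop transmission t_tx = L/R = 81808/1300000000 = 0.0629292 ms.
Per-hop propagation t_prop = 8520000/200000000 = 42.6 ms.
Pipeline fill: first packet needs 3·t_tx to clear all hops; remaining 46 packets each add one t_tx.
Total = (3+47-1)·t_tx + 3·t_prop = 49·0.0629292 + 3·42.6 = 131 ms.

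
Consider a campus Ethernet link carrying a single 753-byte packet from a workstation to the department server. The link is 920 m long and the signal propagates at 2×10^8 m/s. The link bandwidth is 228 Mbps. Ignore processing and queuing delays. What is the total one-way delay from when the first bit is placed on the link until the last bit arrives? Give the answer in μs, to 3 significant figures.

31.0 μs

L = 753 × 8 = 6024 bits.
Transmission delay = L/R = 6024 / 228000000 = 26.4211 μs.
Propagation delay = d/s = 920 m / 200000000 m/s = 4.6 μs.
Total = 31.0 μs.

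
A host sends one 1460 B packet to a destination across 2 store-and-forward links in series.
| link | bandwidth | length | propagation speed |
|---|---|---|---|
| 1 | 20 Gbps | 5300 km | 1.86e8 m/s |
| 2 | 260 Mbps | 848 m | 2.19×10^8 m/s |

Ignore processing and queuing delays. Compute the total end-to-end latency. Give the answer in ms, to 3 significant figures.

L = 1460 × 8 = 11680 bits.
Transmission delays (L/R per hop): 0.000584, 0.0449231 ms; sum = 0.0455071 ms.
Propagation delays (d/s per hop): 28.4946, 0.00387215 ms; sum = 28.4985 ms.
End-to-end = 28.5 ms.

28.5 ms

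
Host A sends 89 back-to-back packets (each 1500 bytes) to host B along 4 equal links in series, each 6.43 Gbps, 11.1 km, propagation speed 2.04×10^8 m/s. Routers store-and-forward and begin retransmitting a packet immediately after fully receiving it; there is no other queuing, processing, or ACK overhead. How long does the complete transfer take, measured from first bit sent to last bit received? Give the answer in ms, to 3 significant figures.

0.389 ms

Per-hop transmission t_tx = L/R = 12000/6430000000 = 0.00186625 ms.
Per-hop propagation t_prop = 11100/204000000 = 0.0544118 ms.
Pipeline fill: first packet needs 4·t_tx to clear all hops; remaining 88 packets each add one t_tx.
Total = (4+89-1)·t_tx + 4·t_prop = 92·0.00186625 + 4·0.0544118 = 0.389 ms.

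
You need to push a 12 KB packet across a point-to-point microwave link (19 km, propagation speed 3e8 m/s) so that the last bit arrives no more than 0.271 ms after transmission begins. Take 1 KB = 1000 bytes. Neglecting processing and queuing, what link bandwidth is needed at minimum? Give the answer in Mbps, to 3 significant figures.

462 Mbps

L = 96000 bits.
Propagation delay = 19000 / 300000000 = 0.0633333 ms.
Transmission budget = 0.271 − 0.0633333 = 0.207667 ms.
R ≥ L / t_tx = 96000 bits / 0.000207667 s = 462 Mbps.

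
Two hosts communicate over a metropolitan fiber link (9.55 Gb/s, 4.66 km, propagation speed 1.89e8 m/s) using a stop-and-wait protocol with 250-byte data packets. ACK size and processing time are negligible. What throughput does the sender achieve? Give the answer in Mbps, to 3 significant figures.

t_tx = L/R = 2000/9550000000 = 2.09424e-07 s.
t_prop = 4660/189000000 = 2.46561e-05 s; RTT = 4.93122e-05 s.
Cycle = t_tx + RTT = 4.95216e-05 s.
Throughput = L / cycle = 2000 / 4.95216e-05 = 40.4 Mbps.

40.4 Mbps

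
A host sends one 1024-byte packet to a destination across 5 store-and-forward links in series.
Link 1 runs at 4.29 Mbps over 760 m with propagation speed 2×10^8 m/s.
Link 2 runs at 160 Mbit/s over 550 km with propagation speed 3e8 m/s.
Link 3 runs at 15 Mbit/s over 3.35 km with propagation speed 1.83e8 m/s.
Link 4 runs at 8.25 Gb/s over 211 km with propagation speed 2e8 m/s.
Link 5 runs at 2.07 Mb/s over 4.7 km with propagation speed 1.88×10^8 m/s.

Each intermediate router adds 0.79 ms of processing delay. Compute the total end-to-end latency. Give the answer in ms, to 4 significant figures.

12.56 ms

L = 1024 × 8 = 8192 bits.
Transmission delays (L/R per hop): 1.90956, 0.0512, 0.546133, 0.00099297, 3.95749 ms; sum = 6.46537 ms.
Propagation delays (d/s per hop): 0.0038, 1.83333, 0.018306, 1.055, 0.025 ms; sum = 2.93544 ms.
Processing at 4 router(s): 4 × 0.79 ms = 3.16 ms.
End-to-end = 12.56 ms.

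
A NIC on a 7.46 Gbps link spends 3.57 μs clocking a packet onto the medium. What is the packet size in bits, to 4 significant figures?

26630 bits

L = R × t_tx = 7460000000 b/s × 3.57e-06 s = 26632.2 bits.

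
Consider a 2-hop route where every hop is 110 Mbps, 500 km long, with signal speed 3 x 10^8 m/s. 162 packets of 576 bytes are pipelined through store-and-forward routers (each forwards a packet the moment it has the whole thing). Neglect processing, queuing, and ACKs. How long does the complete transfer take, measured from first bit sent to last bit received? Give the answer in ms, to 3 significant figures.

Per-hop transmission t_tx = L/R = 4608/110000000 = 0.0418909 ms.
Per-hop propagation t_prop = 500000/300000000 = 1.66667 ms.
Pipeline fill: first packet needs 2·t_tx to clear all hops; remaining 161 packets each add one t_tx.
Total = (2+162-1)·t_tx + 2·t_prop = 163·0.0418909 + 2·1.66667 = 10.2 ms.

10.2 ms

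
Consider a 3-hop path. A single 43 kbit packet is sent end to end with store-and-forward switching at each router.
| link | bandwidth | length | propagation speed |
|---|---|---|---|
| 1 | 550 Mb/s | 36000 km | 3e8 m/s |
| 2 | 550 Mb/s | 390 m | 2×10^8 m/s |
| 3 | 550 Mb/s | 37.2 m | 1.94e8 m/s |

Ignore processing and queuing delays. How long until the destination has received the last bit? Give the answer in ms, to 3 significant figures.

L = 43000 bits.
Transmission delay per hop = L/R = 43000/550000000 = 0.0781818 ms; 3 hops → 0.234545 ms.
Propagation delays (d/s per hop): 120, 0.00195, 0.000191753 ms; sum = 120.002 ms.
End-to-end = 120 ms.

120 ms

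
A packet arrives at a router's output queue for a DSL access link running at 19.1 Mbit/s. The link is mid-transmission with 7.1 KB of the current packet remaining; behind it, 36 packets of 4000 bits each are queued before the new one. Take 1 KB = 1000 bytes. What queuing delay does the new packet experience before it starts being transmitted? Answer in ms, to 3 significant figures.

Each queued packet: L/R = 4000/19100000 = 0.209424 ms.
36 queued → 7.53927 ms.
Plus remaining 56800 bits of current packet: 2.97382 ms.
Queuing delay = 10.5 ms.

10.5 ms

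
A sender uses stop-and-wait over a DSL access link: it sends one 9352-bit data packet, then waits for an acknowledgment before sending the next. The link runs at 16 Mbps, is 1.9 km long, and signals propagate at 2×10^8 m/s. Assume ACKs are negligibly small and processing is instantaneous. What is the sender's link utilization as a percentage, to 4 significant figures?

t_tx = L/R = 9352/16000000 = 0.0005845 s.
t_prop = 1900/200000000 = 9.5e-06 s; RTT = 1.9e-05 s.
Cycle = t_tx + RTT = 0.0006035 s.
Utilization = t_tx / cycle = 0.0005845/0.0006035 = 96.85 %.

96.85 %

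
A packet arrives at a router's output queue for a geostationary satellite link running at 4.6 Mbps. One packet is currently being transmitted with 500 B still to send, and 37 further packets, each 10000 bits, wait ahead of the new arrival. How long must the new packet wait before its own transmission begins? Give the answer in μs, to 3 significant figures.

81300 μs

Each queued packet: L/R = 10000/4600000 = 2173.91 μs.
37 queued → 80434.8 μs.
Plus remaining 4000 bits of current packet: 869.565 μs.
Queuing delay = 81300 μs.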